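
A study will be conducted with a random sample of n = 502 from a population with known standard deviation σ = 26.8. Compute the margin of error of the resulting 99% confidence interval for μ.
Margin of error = 3.08

Margin of error = z* · σ/√n
= 2.576 · 26.8/√502
= 2.576 · 26.8/22.4054
= 3.08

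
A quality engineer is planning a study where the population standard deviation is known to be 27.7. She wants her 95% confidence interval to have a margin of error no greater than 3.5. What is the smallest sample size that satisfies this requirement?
n ≥ 241

For margin E ≤ 3.5:
n ≥ (z* · σ / E)²
n ≥ (1.960 · 27.7 / 3.5)²
n ≥ 240.62

Minimum n = 241 (rounding up)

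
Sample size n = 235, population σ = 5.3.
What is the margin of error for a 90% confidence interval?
Margin of error = 0.57

Margin of error = z* · σ/√n
= 1.645 · 5.3/√235
= 1.645 · 5.3/15.3297
= 0.57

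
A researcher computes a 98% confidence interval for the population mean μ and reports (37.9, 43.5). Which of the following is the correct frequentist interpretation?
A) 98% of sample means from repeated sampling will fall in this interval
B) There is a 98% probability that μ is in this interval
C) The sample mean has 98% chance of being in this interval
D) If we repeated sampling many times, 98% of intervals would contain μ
D

A) Wrong — coverage applies to intervals containing μ, not to future x̄ values.
B) Wrong — μ is fixed; the randomness lives in the interval, not in μ.
C) Wrong — x̄ is observed and sits in the interval by construction.
D) Correct — this is the frequentist long-run coverage interpretation.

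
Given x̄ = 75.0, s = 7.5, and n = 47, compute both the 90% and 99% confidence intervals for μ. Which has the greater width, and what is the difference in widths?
99% CI is wider by 2.21

df = 46
90% CI: t* = 1.679, (73.16, 76.84), width = 2 · t* · s/√n = 3.67
99% CI: t* = 2.687, (72.06, 77.94), width = 2 · t* · s/√n = 5.88

The 99% CI is wider by 5.88 - 3.67 = 2.21.
Higher confidence requires a wider interval.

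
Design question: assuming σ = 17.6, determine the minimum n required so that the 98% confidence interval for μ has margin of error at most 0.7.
n ≥ 3421

For margin E ≤ 0.7:
n ≥ (z* · σ / E)²
n ≥ (2.326 · 17.6 / 0.7)²
n ≥ 3420.18

Minimum n = 3421 (rounding up)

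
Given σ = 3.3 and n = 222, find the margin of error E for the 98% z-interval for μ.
Margin of error = 0.52

Margin of error = z* · σ/√n
= 2.326 · 3.3/√222
= 2.326 · 3.3/14.8997
= 0.52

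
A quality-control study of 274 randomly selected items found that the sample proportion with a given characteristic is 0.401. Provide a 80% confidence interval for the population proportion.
(0.363, 0.439)

Proportion CI:
SE = √(p̂(1-p̂)/n) = √(0.401 · 0.599 / 274) = 0.02961

z* = 1.282
Margin = z* · SE = 1.282 · 0.02961 = 0.0380

CI: 0.401 ± 0.0380 = (0.363, 0.439)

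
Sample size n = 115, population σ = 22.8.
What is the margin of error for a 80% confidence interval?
Margin of error = 2.73

Margin of error = z* · σ/√n
= 1.282 · 22.8/√115
= 1.282 · 22.8/10.7238
= 2.73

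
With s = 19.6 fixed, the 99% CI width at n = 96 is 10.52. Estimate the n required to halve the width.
n ≈ 384

CI width ∝ 1/√n
To reduce width by factor 2, need √n to grow by 2 → need 2² = 4 times as many samples.

Current: n = 96, width = 10.52
New: n = 384, width ≈ 5.18

Width reduced by factor of 10.52/5.18 = 2.03.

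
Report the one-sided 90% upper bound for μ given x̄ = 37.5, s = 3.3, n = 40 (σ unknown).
μ ≤ 38.18

Upper bound (one-sided):
t* = 1.304 (one-sided for 90%)
Upper bound = x̄ + t* · s/√n = 37.5 + 1.304 · 3.3/√40 = 38.18

We are 90% confident that μ ≤ 38.18.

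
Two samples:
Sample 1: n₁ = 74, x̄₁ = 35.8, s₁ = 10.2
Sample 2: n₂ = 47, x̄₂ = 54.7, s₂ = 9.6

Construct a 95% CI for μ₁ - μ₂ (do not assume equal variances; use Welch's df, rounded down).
(-22.54, -15.26)

Difference: x̄₁ - x̄₂ = -18.90
SE = √(s₁²/n₁ + s₂²/n₂) = √(10.2²/74 + 9.6²/47) = 1.8349
df = 102.43 → 102 (Welch–Satterthwaite, rounded down)
t* = 1.983

CI: -18.90 ± 1.983 · 1.8349 = -18.90 ± 3.64 = (-22.54, -15.26)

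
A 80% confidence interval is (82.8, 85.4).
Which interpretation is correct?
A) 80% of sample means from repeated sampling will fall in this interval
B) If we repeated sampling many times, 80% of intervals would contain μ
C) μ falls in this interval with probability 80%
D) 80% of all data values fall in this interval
B

A) Wrong — coverage applies to intervals containing μ, not to future x̄ values.
B) Correct — this is the frequentist long-run coverage interpretation.
C) Wrong — μ is fixed; the randomness lives in the interval, not in μ.
D) Wrong — a CI is about the parameter μ, not individual data values.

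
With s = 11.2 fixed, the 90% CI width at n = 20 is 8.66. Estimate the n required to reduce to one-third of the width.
n ≈ 180

CI width ∝ 1/√n
To reduce width by factor 3, need √n to grow by 3 → need 3² = 9 times as many samples.

Current: n = 20, width = 8.66
New: n = 180, width ≈ 2.76

Width reduced by factor of 8.66/2.76 = 3.14.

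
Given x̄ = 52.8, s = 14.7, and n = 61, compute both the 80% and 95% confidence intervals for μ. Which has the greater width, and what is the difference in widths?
95% CI is wider by 2.65

df = 60
80% CI: t* = 1.296, (50.36, 55.24), width = 2 · t* · s/√n = 4.88
95% CI: t* = 2.000, (49.04, 56.56), width = 2 · t* · s/√n = 7.53

The 95% CI is wider by 7.53 - 4.88 = 2.65.
Higher confidence requires a wider interval.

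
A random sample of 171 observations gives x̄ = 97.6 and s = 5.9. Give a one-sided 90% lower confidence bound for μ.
μ ≥ 97.02

Lower bound (one-sided):
t* = 1.287 (one-sided for 90%)
Lower bound = x̄ - t* · s/√n = 97.6 - 1.287 · 5.9/√171 = 97.02

We are 90% confident that μ ≥ 97.02.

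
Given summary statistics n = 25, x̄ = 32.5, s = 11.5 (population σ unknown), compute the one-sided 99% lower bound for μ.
μ ≥ 26.77

Lower bound (one-sided):
t* = 2.492 (one-sided for 99%)
Lower bound = x̄ - t* · s/√n = 32.5 - 2.492 · 11.5/√25 = 26.77

We are 99% confident that μ ≥ 26.77.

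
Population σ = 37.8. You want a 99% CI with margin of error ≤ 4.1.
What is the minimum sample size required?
n ≥ 565

For margin E ≤ 4.1:
n ≥ (z* · σ / E)²
n ≥ (2.576 · 37.8 / 4.1)²
n ≥ 564.04

Minimum n = 565 (rounding up)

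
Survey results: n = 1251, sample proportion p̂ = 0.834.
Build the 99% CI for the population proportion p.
(0.807, 0.861)

Proportion CI:
SE = √(p̂(1-p̂)/n) = √(0.834 · 0.166 / 1251) = 0.01052

z* = 2.576
Margin = z* · SE = 2.576 · 0.01052 = 0.0271

CI: 0.834 ± 0.0271 = (0.807, 0.861)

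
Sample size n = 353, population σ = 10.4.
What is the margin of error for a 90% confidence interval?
Margin of error = 0.91

Margin of error = z* · σ/√n
= 1.645 · 10.4/√353
= 1.645 · 10.4/18.7883
= 0.91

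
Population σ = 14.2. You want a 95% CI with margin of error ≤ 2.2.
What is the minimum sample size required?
n ≥ 161

For margin E ≤ 2.2:
n ≥ (z* · σ / E)²
n ≥ (1.960 · 14.2 / 2.2)²
n ≥ 160.05

Minimum n = 161 (rounding up)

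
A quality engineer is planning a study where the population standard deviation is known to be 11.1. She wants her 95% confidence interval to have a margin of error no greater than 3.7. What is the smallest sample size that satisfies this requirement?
n ≥ 35

For margin E ≤ 3.7:
n ≥ (z* · σ / E)²
n ≥ (1.960 · 11.1 / 3.7)²
n ≥ 34.57

Minimum n = 35 (rounding up)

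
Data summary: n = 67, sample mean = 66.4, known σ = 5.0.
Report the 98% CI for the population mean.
(64.98, 67.82)

z-interval (σ known):
z* = 2.326 for 98% confidence

Margin of error = z* · σ/√n = 2.326 · 5.0/√67 = 1.42

CI: (66.4 - 1.42, 66.4 + 1.42) = (64.98, 67.82)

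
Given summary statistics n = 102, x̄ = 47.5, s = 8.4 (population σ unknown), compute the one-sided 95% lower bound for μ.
μ ≥ 46.12

Lower bound (one-sided):
t* = 1.660 (one-sided for 95%)
Lower bound = x̄ - t* · s/√n = 47.5 - 1.660 · 8.4/√102 = 46.12

We are 95% confident that μ ≥ 46.12.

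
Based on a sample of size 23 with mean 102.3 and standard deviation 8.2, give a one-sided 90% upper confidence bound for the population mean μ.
μ ≤ 104.56

Upper bound (one-sided):
t* = 1.321 (one-sided for 90%)
Upper bound = x̄ + t* · s/√n = 102.3 + 1.321 · 8.2/√23 = 104.56

We are 90% confident that μ ≤ 104.56.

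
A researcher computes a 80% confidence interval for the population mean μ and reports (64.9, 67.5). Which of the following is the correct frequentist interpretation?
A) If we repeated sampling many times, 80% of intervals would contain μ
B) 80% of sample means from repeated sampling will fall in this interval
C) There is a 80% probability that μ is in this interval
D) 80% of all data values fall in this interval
A

A) Correct — this is the frequentist long-run coverage interpretation.
B) Wrong — coverage applies to intervals containing μ, not to future x̄ values.
C) Wrong — μ is fixed; the randomness lives in the interval, not in μ.
D) Wrong — a CI is about the parameter μ, not individual data values.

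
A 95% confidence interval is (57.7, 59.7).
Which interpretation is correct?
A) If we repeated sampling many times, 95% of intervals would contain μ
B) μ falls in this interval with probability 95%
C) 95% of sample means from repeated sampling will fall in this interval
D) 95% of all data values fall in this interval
A

A) Correct — this is the frequentist long-run coverage interpretation.
B) Wrong — μ is fixed; the randomness lives in the interval, not in μ.
C) Wrong — coverage applies to intervals containing μ, not to future x̄ values.
D) Wrong — a CI is about the parameter μ, not individual data values.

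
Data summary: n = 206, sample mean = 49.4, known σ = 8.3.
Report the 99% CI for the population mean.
(47.91, 50.89)

z-interval (σ known):
z* = 2.576 for 99% confidence

Margin of error = z* · σ/√n = 2.576 · 8.3/√206 = 1.49

CI: (49.4 - 1.49, 49.4 + 1.49) = (47.91, 50.89)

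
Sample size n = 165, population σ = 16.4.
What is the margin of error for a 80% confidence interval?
Margin of error = 1.64

Margin of error = z* · σ/√n
= 1.282 · 16.4/√165
= 1.282 · 16.4/12.8452
= 1.64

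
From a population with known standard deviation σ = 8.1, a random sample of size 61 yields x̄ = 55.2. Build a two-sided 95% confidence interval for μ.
(53.17, 57.23)

z-interval (σ known):
z* = 1.960 for 95% confidence

Margin of error = z* · σ/√n = 1.960 · 8.1/√61 = 2.03

CI: (55.2 - 2.03, 55.2 + 2.03) = (53.17, 57.23)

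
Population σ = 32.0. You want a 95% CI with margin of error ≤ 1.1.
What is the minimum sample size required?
n ≥ 3252

For margin E ≤ 1.1:
n ≥ (z* · σ / E)²
n ≥ (1.960 · 32.0 / 1.1)²
n ≥ 3251.07

Minimum n = 3252 (rounding up)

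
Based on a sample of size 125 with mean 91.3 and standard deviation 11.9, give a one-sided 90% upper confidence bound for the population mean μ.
μ ≤ 92.67

Upper bound (one-sided):
t* = 1.288 (one-sided for 90%)
Upper bound = x̄ + t* · s/√n = 91.3 + 1.288 · 11.9/√125 = 92.67

We are 90% confident that μ ≤ 92.67.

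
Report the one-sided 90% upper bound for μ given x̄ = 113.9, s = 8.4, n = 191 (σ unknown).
μ ≤ 114.68

Upper bound (one-sided):
t* = 1.286 (one-sided for 90%)
Upper bound = x̄ + t* · s/√n = 113.9 + 1.286 · 8.4/√191 = 114.68

We are 90% confident that μ ≤ 114.68.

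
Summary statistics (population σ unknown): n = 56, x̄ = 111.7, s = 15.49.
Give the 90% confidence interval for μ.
(108.24, 115.16)

t-interval (σ unknown):
df = n - 1 = 55
t* = 1.673 for 90% confidence

Margin of error = t* · s/√n = 1.673 · 15.49/√56 = 3.46

CI: (108.24, 115.16)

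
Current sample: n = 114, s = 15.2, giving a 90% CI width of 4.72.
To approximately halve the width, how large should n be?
n ≈ 456

CI width ∝ 1/√n
To reduce width by factor 2, need √n to grow by 2 → need 2² = 4 times as many samples.

Current: n = 114, width = 4.72
New: n = 456, width ≈ 2.35

Width reduced by factor of 4.72/2.35 = 2.01.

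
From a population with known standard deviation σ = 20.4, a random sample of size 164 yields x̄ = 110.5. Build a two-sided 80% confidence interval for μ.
(108.46, 112.54)

z-interval (σ known):
z* = 1.282 for 80% confidence

Margin of error = z* · σ/√n = 1.282 · 20.4/√164 = 2.04

CI: (110.5 - 2.04, 110.5 + 2.04) = (108.46, 112.54)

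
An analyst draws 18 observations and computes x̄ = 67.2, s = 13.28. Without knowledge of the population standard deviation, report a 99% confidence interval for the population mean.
(58.13, 76.27)

t-interval (σ unknown):
df = n - 1 = 17
t* = 2.898 for 99% confidence

Margin of error = t* · s/√n = 2.898 · 13.28/√18 = 9.07

CI: (58.13, 76.27)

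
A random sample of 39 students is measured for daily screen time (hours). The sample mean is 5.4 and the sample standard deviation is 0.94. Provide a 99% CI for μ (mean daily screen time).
(4.99, 5.81)

t-interval (σ unknown):
df = n - 1 = 38
t* = 2.712 for 99% confidence

Margin of error = t* · s/√n = 2.712 · 0.94/√39 = 0.41

CI: (4.99, 5.81)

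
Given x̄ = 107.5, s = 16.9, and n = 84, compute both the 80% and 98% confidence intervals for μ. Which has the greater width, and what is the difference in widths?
98% CI is wider by 3.99

df = 83
80% CI: t* = 1.292, (105.12, 109.88), width = 2 · t* · s/√n = 4.76
98% CI: t* = 2.372, (103.13, 111.87), width = 2 · t* · s/√n = 8.75

The 98% CI is wider by 8.75 - 4.76 = 3.99.
Higher confidence requires a wider interval.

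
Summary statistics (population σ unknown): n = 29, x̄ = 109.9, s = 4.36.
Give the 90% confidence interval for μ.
(108.52, 111.28)

t-interval (σ unknown):
df = n - 1 = 28
t* = 1.701 for 90% confidence

Margin of error = t* · s/√n = 1.701 · 4.36/√29 = 1.38

CI: (108.52, 111.28)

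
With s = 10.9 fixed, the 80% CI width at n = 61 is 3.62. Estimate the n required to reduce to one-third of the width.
n ≈ 549

CI width ∝ 1/√n
To reduce width by factor 3, need √n to grow by 3 → need 3² = 9 times as many samples.

Current: n = 61, width = 3.62
New: n = 549, width ≈ 1.19

Width reduced by factor of 3.62/1.19 = 3.04.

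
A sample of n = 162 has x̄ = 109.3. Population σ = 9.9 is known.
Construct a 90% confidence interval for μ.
(108.02, 110.58)

z-interval (σ known):
z* = 1.645 for 90% confidence

Margin of error = z* · σ/√n = 1.645 · 9.9/√162 = 1.28

CI: (109.3 - 1.28, 109.3 + 1.28) = (108.02, 110.58)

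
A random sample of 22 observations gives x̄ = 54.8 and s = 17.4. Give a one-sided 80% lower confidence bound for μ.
μ ≥ 51.61

Lower bound (one-sided):
t* = 0.859 (one-sided for 80%)
Lower bound = x̄ - t* · s/√n = 54.8 - 0.859 · 17.4/√22 = 51.61

We are 80% confident that μ ≥ 51.61.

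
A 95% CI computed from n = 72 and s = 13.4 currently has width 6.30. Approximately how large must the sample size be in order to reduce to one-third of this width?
n ≈ 648

CI width ∝ 1/√n
To reduce width by factor 3, need √n to grow by 3 → need 3² = 9 times as many samples.

Current: n = 72, width = 6.30
New: n = 648, width ≈ 2.07

Width reduced by factor of 6.30/2.07 = 3.04.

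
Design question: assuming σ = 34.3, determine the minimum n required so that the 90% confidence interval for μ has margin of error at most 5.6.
n ≥ 102

For margin E ≤ 5.6:
n ≥ (z* · σ / E)²
n ≥ (1.645 · 34.3 / 5.6)²
n ≥ 101.52

Minimum n = 102 (rounding up)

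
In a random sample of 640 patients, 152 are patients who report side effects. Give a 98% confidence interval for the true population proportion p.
(0.198, 0.277)

Proportion CI:
p̂ = 152/640 = 0.23750
SE = √(p̂(1-p̂)/n) = √(0.23750 · 0.76250 / 640) = 0.01682

z* = 2.326
Margin = z* · SE = 2.326 · 0.01682 = 0.0391

CI: 0.23750 ± 0.0391 = (0.198, 0.277)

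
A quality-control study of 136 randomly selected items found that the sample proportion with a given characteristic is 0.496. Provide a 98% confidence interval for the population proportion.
(0.396, 0.596)

Proportion CI:
SE = √(p̂(1-p̂)/n) = √(0.496 · 0.504 / 136) = 0.04287

z* = 2.326
Margin = z* · SE = 2.326 · 0.04287 = 0.0997

CI: 0.496 ± 0.0997 = (0.396, 0.596)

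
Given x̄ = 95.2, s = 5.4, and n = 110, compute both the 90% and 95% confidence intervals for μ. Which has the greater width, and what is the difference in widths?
95% CI is wider by 0.33

df = 109
90% CI: t* = 1.659, (94.35, 96.05), width = 2 · t* · s/√n = 1.71
95% CI: t* = 1.982, (94.18, 96.22), width = 2 · t* · s/√n = 2.04

The 95% CI is wider by 2.04 - 1.71 = 0.33.
Higher confidence requires a wider interval.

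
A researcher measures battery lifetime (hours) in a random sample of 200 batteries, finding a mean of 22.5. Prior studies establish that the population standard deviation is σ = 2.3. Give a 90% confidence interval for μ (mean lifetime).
(22.23, 22.77)

z-interval (σ known):
z* = 1.645 for 90% confidence

Margin of error = z* · σ/√n = 1.645 · 2.3/√200 = 0.27

CI: (22.5 - 0.27, 22.5 + 0.27) = (22.23, 22.77)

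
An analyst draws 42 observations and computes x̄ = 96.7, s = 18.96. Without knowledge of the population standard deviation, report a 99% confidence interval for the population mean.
(88.80, 104.60)

t-interval (σ unknown):
df = n - 1 = 41
t* = 2.701 for 99% confidence

Margin of error = t* · s/√n = 2.701 · 18.96/√42 = 7.90

CI: (88.80, 104.60)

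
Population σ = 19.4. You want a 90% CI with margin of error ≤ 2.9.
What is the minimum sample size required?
n ≥ 122

For margin E ≤ 2.9:
n ≥ (z* · σ / E)²
n ≥ (1.645 · 19.4 / 2.9)²
n ≥ 121.10

Minimum n = 122 (rounding up)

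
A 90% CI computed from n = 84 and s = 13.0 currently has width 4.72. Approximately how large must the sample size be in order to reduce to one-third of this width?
n ≈ 756

CI width ∝ 1/√n
To reduce width by factor 3, need √n to grow by 3 → need 3² = 9 times as many samples.

Current: n = 84, width = 4.72
New: n = 756, width ≈ 1.56

Width reduced by factor of 4.72/1.56 = 3.03.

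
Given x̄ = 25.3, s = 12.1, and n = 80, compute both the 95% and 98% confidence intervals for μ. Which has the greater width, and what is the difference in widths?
98% CI is wider by 1.04

df = 79
95% CI: t* = 1.990, (22.61, 27.99), width = 2 · t* · s/√n = 5.38
98% CI: t* = 2.374, (22.09, 28.51), width = 2 · t* · s/√n = 6.42

The 98% CI is wider by 6.42 - 5.38 = 1.04.
Higher confidence requires a wider interval.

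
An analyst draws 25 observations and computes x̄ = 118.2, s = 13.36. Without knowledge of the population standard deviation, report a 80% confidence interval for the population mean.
(114.68, 121.72)

t-interval (σ unknown):
df = n - 1 = 24
t* = 1.318 for 80% confidence

Margin of error = t* · s/√n = 1.318 · 13.36/√25 = 3.52

CI: (114.68, 121.72)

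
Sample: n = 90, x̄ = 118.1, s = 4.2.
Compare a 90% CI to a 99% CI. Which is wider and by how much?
99% CI is wider by 0.86

df = 89
90% CI: t* = 1.662, (117.36, 118.84), width = 2 · t* · s/√n = 1.47
99% CI: t* = 2.632, (116.93, 119.27), width = 2 · t* · s/√n = 2.33

The 99% CI is wider by 2.33 - 1.47 = 0.86.
Higher confidence requires a wider interval.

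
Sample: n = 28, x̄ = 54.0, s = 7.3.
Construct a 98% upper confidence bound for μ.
μ ≤ 56.98

Upper bound (one-sided):
t* = 2.158 (one-sided for 98%)
Upper bound = x̄ + t* · s/√n = 54.0 + 2.158 · 7.3/√28 = 56.98

We are 98% confident that μ ≤ 56.98.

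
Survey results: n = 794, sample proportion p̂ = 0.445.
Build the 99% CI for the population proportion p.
(0.400, 0.490)

Proportion CI:
SE = √(p̂(1-p̂)/n) = √(0.445 · 0.555 / 794) = 0.01764

z* = 2.576
Margin = z* · SE = 2.576 · 0.01764 = 0.0454

CI: 0.445 ± 0.0454 = (0.400, 0.490)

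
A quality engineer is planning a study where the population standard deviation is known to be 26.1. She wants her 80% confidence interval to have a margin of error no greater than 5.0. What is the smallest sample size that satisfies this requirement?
n ≥ 45

For margin E ≤ 5.0:
n ≥ (z* · σ / E)²
n ≥ (1.282 · 26.1 / 5.0)²
n ≥ 44.78

Minimum n = 45 (rounding up)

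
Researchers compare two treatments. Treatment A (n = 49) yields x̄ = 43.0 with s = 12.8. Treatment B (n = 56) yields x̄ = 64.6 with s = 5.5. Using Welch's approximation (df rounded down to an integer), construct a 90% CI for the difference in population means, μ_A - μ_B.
(-24.89, -18.31)

Difference: x̄₁ - x̄₂ = -21.60
SE = √(s₁²/n₁ + s₂²/n₂) = √(12.8²/49 + 5.5²/56) = 1.9707
df = 63.32 → 63 (Welch–Satterthwaite, rounded down)
t* = 1.669

CI: -21.60 ± 1.669 · 1.9707 = -21.60 ± 3.29 = (-24.89, -18.31)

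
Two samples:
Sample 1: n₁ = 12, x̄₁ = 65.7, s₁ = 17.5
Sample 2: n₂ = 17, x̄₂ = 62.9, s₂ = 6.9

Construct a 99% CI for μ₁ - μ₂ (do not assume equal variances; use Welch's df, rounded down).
(-13.23, 18.83)

Difference: x̄₁ - x̄₂ = 2.80
SE = √(s₁²/n₁ + s₂²/n₂) = √(17.5²/12 + 6.9²/17) = 5.3218
df = 13.44 → 13 (Welch–Satterthwaite, rounded down)
t* = 3.012

CI: 2.80 ± 3.012 · 5.3218 = 2.80 ± 16.03 = (-13.23, 18.83)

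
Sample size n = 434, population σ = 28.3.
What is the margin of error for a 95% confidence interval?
Margin of error = 2.66

Margin of error = z* · σ/√n
= 1.960 · 28.3/√434
= 1.960 · 28.3/20.8327
= 2.66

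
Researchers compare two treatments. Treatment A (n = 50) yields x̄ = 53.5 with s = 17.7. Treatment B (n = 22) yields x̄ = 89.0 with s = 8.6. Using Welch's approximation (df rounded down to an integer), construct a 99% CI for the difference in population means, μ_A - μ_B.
(-43.72, -27.28)

Difference: x̄₁ - x̄₂ = -35.50
SE = √(s₁²/n₁ + s₂²/n₂) = √(17.7²/50 + 8.6²/22) = 3.1028
df = 69.20 → 69 (Welch–Satterthwaite, rounded down)
t* = 2.649

CI: -35.50 ± 2.649 · 3.1028 = -35.50 ± 8.22 = (-43.72, -27.28)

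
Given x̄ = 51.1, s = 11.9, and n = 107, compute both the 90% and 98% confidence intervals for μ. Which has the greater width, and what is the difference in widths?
98% CI is wider by 1.61

df = 106
90% CI: t* = 1.659, (49.19, 53.01), width = 2 · t* · s/√n = 3.82
98% CI: t* = 2.362, (48.38, 53.82), width = 2 · t* · s/√n = 5.43

The 98% CI is wider by 5.43 - 3.82 = 1.61.
Higher confidence requires a wider interval.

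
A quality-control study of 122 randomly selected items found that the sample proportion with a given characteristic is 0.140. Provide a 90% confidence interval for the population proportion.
(0.088, 0.192)

Proportion CI:
SE = √(p̂(1-p̂)/n) = √(0.140 · 0.860 / 122) = 0.03141

z* = 1.645
Margin = z* · SE = 1.645 · 0.03141 = 0.0517

CI: 0.140 ± 0.0517 = (0.088, 0.192)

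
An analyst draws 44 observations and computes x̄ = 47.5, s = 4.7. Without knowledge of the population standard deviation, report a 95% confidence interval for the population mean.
(46.07, 48.93)

t-interval (σ unknown):
df = n - 1 = 43
t* = 2.017 for 95% confidence

Margin of error = t* · s/√n = 2.017 · 4.7/√44 = 1.43

CI: (46.07, 48.93)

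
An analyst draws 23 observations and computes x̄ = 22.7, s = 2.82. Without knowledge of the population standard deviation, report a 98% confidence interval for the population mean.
(21.23, 24.17)

t-interval (σ unknown):
df = n - 1 = 22
t* = 2.508 for 98% confidence

Margin of error = t* · s/√n = 2.508 · 2.82/√23 = 1.47

CI: (21.23, 24.17)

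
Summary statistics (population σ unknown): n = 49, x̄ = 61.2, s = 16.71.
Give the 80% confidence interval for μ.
(58.10, 64.30)

t-interval (σ unknown):
df = n - 1 = 48
t* = 1.299 for 80% confidence

Margin of error = t* · s/√n = 1.299 · 16.71/√49 = 3.10

CI: (58.10, 64.30)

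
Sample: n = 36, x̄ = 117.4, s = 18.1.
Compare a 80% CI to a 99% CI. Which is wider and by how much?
99% CI is wider by 8.55

df = 35
80% CI: t* = 1.306, (113.46, 121.34), width = 2 · t* · s/√n = 7.88
99% CI: t* = 2.724, (109.18, 125.62), width = 2 · t* · s/√n = 16.43

The 99% CI is wider by 16.43 - 7.88 = 8.55.
Higher confidence requires a wider interval.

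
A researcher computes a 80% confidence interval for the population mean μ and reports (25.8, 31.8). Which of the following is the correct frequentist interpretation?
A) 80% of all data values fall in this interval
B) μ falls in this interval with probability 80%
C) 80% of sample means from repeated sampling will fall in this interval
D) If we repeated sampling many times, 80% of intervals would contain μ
D

A) Wrong — a CI is about the parameter μ, not individual data values.
B) Wrong — μ is fixed; the randomness lives in the interval, not in μ.
C) Wrong — coverage applies to intervals containing μ, not to future x̄ values.
D) Correct — this is the frequentist long-run coverage interpretation.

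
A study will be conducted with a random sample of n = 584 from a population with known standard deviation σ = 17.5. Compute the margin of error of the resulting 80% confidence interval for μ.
Margin of error = 0.93

Margin of error = z* · σ/√n
= 1.282 · 17.5/√584
= 1.282 · 17.5/24.1661
= 0.93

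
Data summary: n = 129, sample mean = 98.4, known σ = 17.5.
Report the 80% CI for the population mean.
(96.42, 100.38)

z-interval (σ known):
z* = 1.282 for 80% confidence

Margin of error = z* · σ/√n = 1.282 · 17.5/√129 = 1.98

CI: (98.4 - 1.98, 98.4 + 1.98) = (96.42, 100.38)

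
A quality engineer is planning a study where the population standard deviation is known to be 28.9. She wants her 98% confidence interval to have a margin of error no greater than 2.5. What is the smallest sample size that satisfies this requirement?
n ≥ 723

For margin E ≤ 2.5:
n ≥ (z* · σ / E)²
n ≥ (2.326 · 28.9 / 2.5)²
n ≥ 722.99

Minimum n = 723 (rounding up)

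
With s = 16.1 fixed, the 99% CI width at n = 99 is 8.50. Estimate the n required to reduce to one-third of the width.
n ≈ 891

CI width ∝ 1/√n
To reduce width by factor 3, need √n to grow by 3 → need 3² = 9 times as many samples.

Current: n = 99, width = 8.50
New: n = 891, width ≈ 2.78

Width reduced by factor of 8.50/2.78 = 3.06.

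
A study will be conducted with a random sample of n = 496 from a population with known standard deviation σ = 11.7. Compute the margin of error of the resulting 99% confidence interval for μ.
Margin of error = 1.35

Margin of error = z* · σ/√n
= 2.576 · 11.7/√496
= 2.576 · 11.7/22.2711
= 1.35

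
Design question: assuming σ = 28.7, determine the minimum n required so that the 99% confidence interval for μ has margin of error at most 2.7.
n ≥ 750

For margin E ≤ 2.7:
n ≥ (z* · σ / E)²
n ≥ (2.576 · 28.7 / 2.7)²
n ≥ 749.77

Minimum n = 750 (rounding up)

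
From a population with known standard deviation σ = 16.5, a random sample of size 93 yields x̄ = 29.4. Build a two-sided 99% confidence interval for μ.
(24.99, 33.81)

z-interval (σ known):
z* = 2.576 for 99% confidence

Margin of error = z* · σ/√n = 2.576 · 16.5/√93 = 4.41

CI: (29.4 - 4.41, 29.4 + 4.41) = (24.99, 33.81)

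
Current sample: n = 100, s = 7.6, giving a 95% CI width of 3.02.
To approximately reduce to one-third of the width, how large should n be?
n ≈ 900

CI width ∝ 1/√n
To reduce width by factor 3, need √n to grow by 3 → need 3² = 9 times as many samples.

Current: n = 100, width = 3.02
New: n = 900, width ≈ 0.99

Width reduced by factor of 3.02/0.99 = 3.05.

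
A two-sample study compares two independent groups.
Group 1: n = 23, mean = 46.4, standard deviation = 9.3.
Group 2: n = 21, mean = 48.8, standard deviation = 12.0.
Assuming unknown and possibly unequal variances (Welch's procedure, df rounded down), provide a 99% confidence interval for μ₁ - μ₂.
(-11.25, 6.45)

Difference: x̄₁ - x̄₂ = -2.40
SE = √(s₁²/n₁ + s₂²/n₂) = √(9.3²/23 + 12.0²/21) = 3.2585
df = 37.66 → 37 (Welch–Satterthwaite, rounded down)
t* = 2.715

CI: -2.40 ± 2.715 · 3.2585 = -2.40 ± 8.85 = (-11.25, 6.45)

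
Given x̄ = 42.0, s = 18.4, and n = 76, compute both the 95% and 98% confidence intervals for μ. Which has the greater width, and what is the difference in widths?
98% CI is wider by 1.62

df = 75
95% CI: t* = 1.992, (37.80, 46.20), width = 2 · t* · s/√n = 8.41
98% CI: t* = 2.377, (36.98, 47.02), width = 2 · t* · s/√n = 10.03

The 98% CI is wider by 10.03 - 8.41 = 1.62.
Higher confidence requires a wider interval.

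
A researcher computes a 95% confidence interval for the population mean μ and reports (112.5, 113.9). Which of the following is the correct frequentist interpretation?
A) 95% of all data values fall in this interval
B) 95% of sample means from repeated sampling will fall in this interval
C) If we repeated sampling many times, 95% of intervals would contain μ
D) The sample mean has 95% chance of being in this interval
C

A) Wrong — a CI is about the parameter μ, not individual data values.
B) Wrong — coverage applies to intervals containing μ, not to future x̄ values.
C) Correct — this is the frequentist long-run coverage interpretation.
D) Wrong — x̄ is observed and sits in the interval by construction.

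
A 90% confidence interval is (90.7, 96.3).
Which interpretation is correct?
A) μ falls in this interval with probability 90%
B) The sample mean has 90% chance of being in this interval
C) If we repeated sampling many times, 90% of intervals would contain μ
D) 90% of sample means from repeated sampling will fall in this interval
C

A) Wrong — μ is fixed; the randomness lives in the interval, not in μ.
B) Wrong — x̄ is observed and sits in the interval by construction.
C) Correct — this is the frequentist long-run coverage interpretation.
D) Wrong — coverage applies to intervals containing μ, not to future x̄ values.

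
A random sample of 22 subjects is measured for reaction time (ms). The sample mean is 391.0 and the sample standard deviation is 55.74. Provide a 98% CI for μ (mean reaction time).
(361.08, 420.92)

t-interval (σ unknown):
df = n - 1 = 21
t* = 2.518 for 98% confidence

Margin of error = t* · s/√n = 2.518 · 55.74/√22 = 29.92

CI: (361.08, 420.92)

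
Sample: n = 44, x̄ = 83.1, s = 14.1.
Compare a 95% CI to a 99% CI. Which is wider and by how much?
99% CI is wider by 2.89

df = 43
95% CI: t* = 2.017, (78.81, 87.39), width = 2 · t* · s/√n = 8.57
99% CI: t* = 2.695, (77.37, 88.83), width = 2 · t* · s/√n = 11.46

The 99% CI is wider by 11.46 - 8.57 = 2.89.
Higher confidence requires a wider interval.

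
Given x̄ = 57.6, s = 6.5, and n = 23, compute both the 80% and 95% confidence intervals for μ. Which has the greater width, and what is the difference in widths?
95% CI is wider by 2.04

df = 22
80% CI: t* = 1.321, (55.81, 59.39), width = 2 · t* · s/√n = 3.58
95% CI: t* = 2.074, (54.79, 60.41), width = 2 · t* · s/√n = 5.62

The 95% CI is wider by 5.62 - 3.58 = 2.04.
Higher confidence requires a wider interval.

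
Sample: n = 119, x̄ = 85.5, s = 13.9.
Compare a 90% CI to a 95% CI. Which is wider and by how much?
95% CI is wider by 0.82

df = 118
90% CI: t* = 1.658, (83.39, 87.61), width = 2 · t* · s/√n = 4.23
95% CI: t* = 1.980, (82.98, 88.02), width = 2 · t* · s/√n = 5.05

The 95% CI is wider by 5.05 - 4.23 = 0.82.
Higher confidence requires a wider interval.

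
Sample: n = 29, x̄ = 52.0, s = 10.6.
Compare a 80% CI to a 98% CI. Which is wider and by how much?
98% CI is wider by 4.54

df = 28
80% CI: t* = 1.313, (49.42, 54.58), width = 2 · t* · s/√n = 5.17
98% CI: t* = 2.467, (47.14, 56.86), width = 2 · t* · s/√n = 9.71

The 98% CI is wider by 9.71 - 5.17 = 4.54.
Higher confidence requires a wider interval.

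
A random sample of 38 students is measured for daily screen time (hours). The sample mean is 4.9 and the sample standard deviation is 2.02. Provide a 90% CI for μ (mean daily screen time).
(4.35, 5.45)

t-interval (σ unknown):
df = n - 1 = 37
t* = 1.687 for 90% confidence

Margin of error = t* · s/√n = 1.687 · 2.02/√38 = 0.55

CI: (4.35, 5.45)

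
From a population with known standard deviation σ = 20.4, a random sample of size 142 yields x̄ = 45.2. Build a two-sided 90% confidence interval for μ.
(42.38, 48.02)

z-interval (σ known):
z* = 1.645 for 90% confidence

Margin of error = z* · σ/√n = 1.645 · 20.4/√142 = 2.82

CI: (45.2 - 2.82, 45.2 + 2.82) = (42.38, 48.02)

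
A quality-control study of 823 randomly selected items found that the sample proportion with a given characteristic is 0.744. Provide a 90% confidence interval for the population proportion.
(0.719, 0.769)

Proportion CI:
SE = √(p̂(1-p̂)/n) = √(0.744 · 0.256 / 823) = 0.01521

z* = 1.645
Margin = z* · SE = 1.645 · 0.01521 = 0.0250

CI: 0.744 ± 0.0250 = (0.719, 0.769)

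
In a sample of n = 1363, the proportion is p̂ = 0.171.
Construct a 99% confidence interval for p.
(0.145, 0.197)

Proportion CI:
SE = √(p̂(1-p̂)/n) = √(0.171 · 0.829 / 1363) = 0.01020

z* = 2.576
Margin = z* · SE = 2.576 · 0.01020 = 0.0263

CI: 0.171 ± 0.0263 = (0.145, 0.197)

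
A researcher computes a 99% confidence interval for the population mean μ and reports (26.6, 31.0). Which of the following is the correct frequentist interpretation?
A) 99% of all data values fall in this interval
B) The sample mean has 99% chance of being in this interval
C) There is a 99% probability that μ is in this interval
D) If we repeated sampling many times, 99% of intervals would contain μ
D

A) Wrong — a CI is about the parameter μ, not individual data values.
B) Wrong — x̄ is observed and sits in the interval by construction.
C) Wrong — μ is fixed; the randomness lives in the interval, not in μ.
D) Correct — this is the frequentist long-run coverage interpretation.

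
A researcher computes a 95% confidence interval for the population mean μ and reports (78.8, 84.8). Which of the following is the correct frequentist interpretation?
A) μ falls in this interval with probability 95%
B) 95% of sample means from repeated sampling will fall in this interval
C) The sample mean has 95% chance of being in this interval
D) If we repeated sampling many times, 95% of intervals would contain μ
D

A) Wrong — μ is fixed; the randomness lives in the interval, not in μ.
B) Wrong — coverage applies to intervals containing μ, not to future x̄ values.
C) Wrong — x̄ is observed and sits in the interval by construction.
D) Correct — this is the frequentist long-run coverage interpretation.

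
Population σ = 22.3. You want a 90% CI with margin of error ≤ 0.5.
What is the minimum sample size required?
n ≥ 5383

For margin E ≤ 0.5:
n ≥ (z* · σ / E)²
n ≥ (1.645 · 22.3 / 0.5)²
n ≥ 5382.72

Minimum n = 5383 (rounding up)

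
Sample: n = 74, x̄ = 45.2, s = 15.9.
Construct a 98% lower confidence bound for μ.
μ ≥ 41.34

Lower bound (one-sided):
t* = 2.091 (one-sided for 98%)
Lower bound = x̄ - t* · s/√n = 45.2 - 2.091 · 15.9/√74 = 41.34

We are 98% confident that μ ≥ 41.34.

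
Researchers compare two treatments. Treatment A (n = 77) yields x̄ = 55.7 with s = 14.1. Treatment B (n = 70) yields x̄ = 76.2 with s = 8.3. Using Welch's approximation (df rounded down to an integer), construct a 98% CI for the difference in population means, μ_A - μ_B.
(-24.95, -16.05)

Difference: x̄₁ - x̄₂ = -20.50
SE = √(s₁²/n₁ + s₂²/n₂) = √(14.1²/77 + 8.3²/70) = 1.8884
df = 124.98 → 124 (Welch–Satterthwaite, rounded down)
t* = 2.357

CI: -20.50 ± 2.357 · 1.8884 = -20.50 ± 4.45 = (-24.95, -16.05)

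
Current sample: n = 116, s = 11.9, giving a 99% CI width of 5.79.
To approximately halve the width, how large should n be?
n ≈ 464

CI width ∝ 1/√n
To reduce width by factor 2, need √n to grow by 2 → need 2² = 4 times as many samples.

Current: n = 116, width = 5.79
New: n = 464, width ≈ 2.86

Width reduced by factor of 5.79/2.86 = 2.02.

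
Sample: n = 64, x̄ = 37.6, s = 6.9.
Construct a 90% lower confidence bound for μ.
μ ≥ 36.48

Lower bound (one-sided):
t* = 1.295 (one-sided for 90%)
Lower bound = x̄ - t* · s/√n = 37.6 - 1.295 · 6.9/√64 = 36.48

We are 90% confident that μ ≥ 36.48.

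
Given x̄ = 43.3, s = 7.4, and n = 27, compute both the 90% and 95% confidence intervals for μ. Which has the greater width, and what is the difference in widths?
95% CI is wider by 1.00

df = 26
90% CI: t* = 1.706, (40.87, 45.73), width = 2 · t* · s/√n = 4.86
95% CI: t* = 2.056, (40.37, 46.23), width = 2 · t* · s/√n = 5.86

The 95% CI is wider by 5.86 - 4.86 = 1.00.
Higher confidence requires a wider interval.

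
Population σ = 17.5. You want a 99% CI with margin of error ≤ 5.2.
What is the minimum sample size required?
n ≥ 76

For margin E ≤ 5.2:
n ≥ (z* · σ / E)²
n ≥ (2.576 · 17.5 / 5.2)²
n ≥ 75.16

Minimum n = 76 (rounding up)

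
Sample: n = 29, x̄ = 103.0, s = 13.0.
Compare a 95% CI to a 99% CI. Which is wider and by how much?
99% CI is wider by 3.45

df = 28
95% CI: t* = 2.048, (98.06, 107.94), width = 2 · t* · s/√n = 9.89
99% CI: t* = 2.763, (96.33, 109.67), width = 2 · t* · s/√n = 13.34

The 99% CI is wider by 13.34 - 9.89 = 3.45.
Higher confidence requires a wider interval.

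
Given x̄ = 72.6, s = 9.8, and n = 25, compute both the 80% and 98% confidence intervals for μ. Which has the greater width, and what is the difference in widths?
98% CI is wider by 4.60

df = 24
80% CI: t* = 1.318, (70.02, 75.18), width = 2 · t* · s/√n = 5.17
98% CI: t* = 2.492, (67.72, 77.48), width = 2 · t* · s/√n = 9.77

The 98% CI is wider by 9.77 - 5.17 = 4.60.
Higher confidence requires a wider interval.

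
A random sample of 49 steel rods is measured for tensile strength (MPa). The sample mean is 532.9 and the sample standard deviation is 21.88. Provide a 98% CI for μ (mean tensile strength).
(525.38, 540.42)

t-interval (σ unknown):
df = n - 1 = 48
t* = 2.407 for 98% confidence

Margin of error = t* · s/√n = 2.407 · 21.88/√49 = 7.52

CI: (525.38, 540.42)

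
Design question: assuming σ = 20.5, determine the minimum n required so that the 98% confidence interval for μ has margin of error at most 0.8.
n ≥ 3553

For margin E ≤ 0.8:
n ≥ (z* · σ / E)²
n ≥ (2.326 · 20.5 / 0.8)²
n ≥ 3552.61

Minimum n = 3553 (rounding up)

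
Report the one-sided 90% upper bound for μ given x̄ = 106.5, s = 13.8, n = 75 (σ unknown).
μ ≤ 108.56

Upper bound (one-sided):
t* = 1.293 (one-sided for 90%)
Upper bound = x̄ + t* · s/√n = 106.5 + 1.293 · 13.8/√75 = 108.56

We are 90% confident that μ ≤ 108.56.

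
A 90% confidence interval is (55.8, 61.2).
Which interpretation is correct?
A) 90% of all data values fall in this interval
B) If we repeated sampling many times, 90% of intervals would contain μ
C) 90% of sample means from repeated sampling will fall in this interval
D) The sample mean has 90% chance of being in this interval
B

A) Wrong — a CI is about the parameter μ, not individual data values.
B) Correct — this is the frequentist long-run coverage interpretation.
C) Wrong — coverage applies to intervals containing μ, not to future x̄ values.
D) Wrong — x̄ is observed and sits in the interval by construction.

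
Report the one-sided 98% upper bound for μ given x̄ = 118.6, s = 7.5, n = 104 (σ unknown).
μ ≤ 120.13

Upper bound (one-sided):
t* = 2.080 (one-sided for 98%)
Upper bound = x̄ + t* · s/√n = 118.6 + 2.080 · 7.5/√104 = 120.13

We are 98% confident that μ ≤ 120.13.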